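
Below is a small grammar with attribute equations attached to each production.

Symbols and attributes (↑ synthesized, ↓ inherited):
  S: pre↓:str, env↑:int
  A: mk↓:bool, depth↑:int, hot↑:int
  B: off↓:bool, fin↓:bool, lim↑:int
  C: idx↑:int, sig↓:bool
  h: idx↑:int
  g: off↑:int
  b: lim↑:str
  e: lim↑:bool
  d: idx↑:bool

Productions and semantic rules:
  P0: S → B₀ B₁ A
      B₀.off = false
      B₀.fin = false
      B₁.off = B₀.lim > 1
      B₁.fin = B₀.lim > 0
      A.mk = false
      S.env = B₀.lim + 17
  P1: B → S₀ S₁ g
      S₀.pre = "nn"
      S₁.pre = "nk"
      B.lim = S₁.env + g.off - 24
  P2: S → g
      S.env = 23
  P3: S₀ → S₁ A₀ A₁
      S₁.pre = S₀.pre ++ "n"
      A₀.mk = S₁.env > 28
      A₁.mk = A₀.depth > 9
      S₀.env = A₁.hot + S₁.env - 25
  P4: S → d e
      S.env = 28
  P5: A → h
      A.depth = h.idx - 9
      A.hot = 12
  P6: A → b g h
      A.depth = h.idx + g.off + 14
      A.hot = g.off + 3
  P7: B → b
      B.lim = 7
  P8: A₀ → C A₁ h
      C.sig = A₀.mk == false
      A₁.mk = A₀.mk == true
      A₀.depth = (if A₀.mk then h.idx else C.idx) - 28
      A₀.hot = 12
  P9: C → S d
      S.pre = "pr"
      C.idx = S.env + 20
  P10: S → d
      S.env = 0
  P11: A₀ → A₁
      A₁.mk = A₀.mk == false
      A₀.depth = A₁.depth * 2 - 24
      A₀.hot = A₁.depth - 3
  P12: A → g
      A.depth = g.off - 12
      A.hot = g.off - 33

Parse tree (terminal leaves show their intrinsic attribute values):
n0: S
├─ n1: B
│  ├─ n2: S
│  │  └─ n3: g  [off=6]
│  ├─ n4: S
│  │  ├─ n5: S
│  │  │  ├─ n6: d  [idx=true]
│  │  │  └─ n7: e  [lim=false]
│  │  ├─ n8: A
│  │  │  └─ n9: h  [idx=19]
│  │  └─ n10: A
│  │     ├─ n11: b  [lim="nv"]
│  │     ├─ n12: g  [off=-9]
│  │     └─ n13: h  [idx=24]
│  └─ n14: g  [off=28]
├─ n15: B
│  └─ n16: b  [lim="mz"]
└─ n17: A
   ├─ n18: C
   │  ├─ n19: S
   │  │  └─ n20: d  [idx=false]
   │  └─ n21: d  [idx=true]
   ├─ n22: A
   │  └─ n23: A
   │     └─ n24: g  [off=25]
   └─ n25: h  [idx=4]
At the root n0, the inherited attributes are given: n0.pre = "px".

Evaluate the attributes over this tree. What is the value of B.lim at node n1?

1. n0.pre = "px"  [given at root]
2. n1.off = false  [false]
3. n1.fin = false  [false]
4. n2.pre = "nn"  ["nn"]
5. n3.off = 6  [terminal]
6. n2.env = 23  [23]
7. n4.pre = "nk"  ["nk"]
8. n5.pre = "nkn"  [S₀.pre ++ "n"]
9. n6.idx = true  [terminal]
10. n7.lim = false  [terminal]
11. n5.env = 28  [28]
12. n8.mk = false  [S₁.env > 28]
13. n9.idx = 19  [terminal]
14. n8.depth = 10  [h.idx - 9]
15. n8.hot = 12  [12]
16. n10.mk = true  [A₀.depth > 9]
17. n11.lim = "nv"  [terminal]
18. n12.off = -9  [terminal]
19. n13.idx = 24  [terminal]
20. n10.depth = 29  [h.idx + g.off + 14]
21. n10.hot = -6  [g.off + 3]
22. n4.env = -3  [A₁.hot + S₁.env - 25]
23. n14.off = 28  [terminal]
24. n1.lim = 1  [S₁.env + g.off - 24]
25. n15.off = false  [B₀.lim > 1]
26. n15.fin = true  [B₀.lim > 0]
27. n16.lim = "mz"  [terminal]
28. n15.lim = 7  [7]
29. n17.mk = false  [false]
30. n18.sig = true  [A₀.mk == false]
31. n19.pre = "pr"  ["pr"]
32. n20.idx = false  [terminal]
33. n19.env = 0  [0]
34. n21.idx = true  [terminal]
35. n18.idx = 20  [S.env + 20]
36. n22.mk = false  [A₀.mk == true]
37. n23.mk = true  [A₀.mk == false]
38. n24.off = 25  [terminal]
39. n23.depth = 13  [g.off - 12]
40. n23.hot = -8  [g.off - 33]
41. n22.depth = 2  [A₁.depth * 2 - 24]
42. n22.hot = 10  [A₁.depth - 3]
43. n25.idx = 4  [terminal]
44. n17.depth = -8  [(if A₀.mk then h.idx else C.idx) - 28]
45. n17.hot = 12  [12]
46. n0.env = 18  [B₀.lim + 17]

1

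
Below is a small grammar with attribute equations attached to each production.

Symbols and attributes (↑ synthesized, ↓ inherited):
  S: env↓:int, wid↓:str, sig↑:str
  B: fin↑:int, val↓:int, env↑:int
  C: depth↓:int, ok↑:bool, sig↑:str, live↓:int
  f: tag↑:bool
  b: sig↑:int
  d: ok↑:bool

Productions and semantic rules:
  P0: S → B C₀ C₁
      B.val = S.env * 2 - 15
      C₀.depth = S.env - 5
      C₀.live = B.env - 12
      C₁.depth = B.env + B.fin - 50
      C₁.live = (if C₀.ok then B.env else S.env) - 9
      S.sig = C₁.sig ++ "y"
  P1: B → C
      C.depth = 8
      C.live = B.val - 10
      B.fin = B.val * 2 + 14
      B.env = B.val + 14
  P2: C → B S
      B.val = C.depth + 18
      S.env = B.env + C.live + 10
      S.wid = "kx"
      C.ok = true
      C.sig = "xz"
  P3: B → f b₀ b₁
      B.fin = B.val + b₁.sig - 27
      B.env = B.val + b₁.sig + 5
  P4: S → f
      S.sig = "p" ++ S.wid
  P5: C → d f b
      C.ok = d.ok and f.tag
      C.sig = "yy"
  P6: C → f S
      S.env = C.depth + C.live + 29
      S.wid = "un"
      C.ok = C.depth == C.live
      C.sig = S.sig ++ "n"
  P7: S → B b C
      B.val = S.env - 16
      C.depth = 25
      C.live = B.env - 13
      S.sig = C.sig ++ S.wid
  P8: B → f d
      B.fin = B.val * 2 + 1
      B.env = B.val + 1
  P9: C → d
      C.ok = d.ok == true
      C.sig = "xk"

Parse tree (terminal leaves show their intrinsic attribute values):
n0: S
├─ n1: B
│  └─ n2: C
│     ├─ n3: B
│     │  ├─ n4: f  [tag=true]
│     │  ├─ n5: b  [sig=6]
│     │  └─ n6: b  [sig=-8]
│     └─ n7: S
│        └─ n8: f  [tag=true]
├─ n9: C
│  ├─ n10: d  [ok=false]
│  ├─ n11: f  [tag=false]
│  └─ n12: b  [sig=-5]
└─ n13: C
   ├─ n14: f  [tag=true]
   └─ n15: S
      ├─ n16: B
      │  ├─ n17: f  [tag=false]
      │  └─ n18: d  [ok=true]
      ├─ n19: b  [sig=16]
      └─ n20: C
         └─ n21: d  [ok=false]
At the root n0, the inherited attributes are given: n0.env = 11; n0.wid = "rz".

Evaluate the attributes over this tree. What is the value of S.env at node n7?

1. n0.env = 11  [given at root]
2. n0.wid = "rz"  [given at root]
3. n1.val = 7  [S.env * 2 - 15]
4. n2.depth = 8  [8]
5. n2.live = -3  [B.val - 10]
6. n3.val = 26  [C.depth + 18]
7. n4.tag = true  [terminal]
8. n5.sig = 6  [terminal]
9. n6.sig = -8  [terminal]
10. n3.fin = -9  [B.val + b₁.sig - 27]
11. n3.env = 23  [B.val + b₁.sig + 5]
12. n7.env = 30  [B.env + C.live + 10]
13. n7.wid = "kx"  ["kx"]
14. n8.tag = true  [terminal]
15. n7.sig = "pkx"  ["p" ++ S.wid]
16. n2.ok = true  [true]
17. n2.sig = "xz"  ["xz"]
18. n1.fin = 28  [B.val * 2 + 14]
19. n1.env = 21  [B.val + 14]
20. n9.depth = 6  [S.env - 5]
21. n9.live = 9  [B.env - 12]
22. n10.ok = false  [terminal]
23. n11.tag = false  [terminal]
24. n12.sig = -5  [terminal]
25. n9.ok = false  [d.ok and f.tag]
26. n9.sig = "yy"  ["yy"]
27. n13.depth = -1  [B.env + B.fin - 50]
28. n13.live = 2  [(if C₀.ok then B.env else S.env) - 9]
29. n14.tag = true  [terminal]
30. n15.env = 30  [C.depth + C.live + 29]
31. n15.wid = "un"  ["un"]
32. n16.val = 14  [S.env - 16]
33. n17.tag = false  [terminal]
34. n18.ok = true  [terminal]
35. n16.fin = 29  [B.val * 2 + 1]
36. n16.env = 15  [B.val + 1]
37. n19.sig = 16  [terminal]
38. n20.depth = 25  [25]
39. n20.live = 2  [B.env - 13]
40. n21.ok = false  [terminal]
41. n20.ok = false  [d.ok == true]
42. n20.sig = "xk"  ["xk"]
43. n15.sig = "xkun"  [C.sig ++ S.wid]
44. n13.ok = false  [C.depth == C.live]
45. n13.sig = "xkunn"  [S.sig ++ "n"]
46. n0.sig = "xkunny"  [C₁.sig ++ "y"]

30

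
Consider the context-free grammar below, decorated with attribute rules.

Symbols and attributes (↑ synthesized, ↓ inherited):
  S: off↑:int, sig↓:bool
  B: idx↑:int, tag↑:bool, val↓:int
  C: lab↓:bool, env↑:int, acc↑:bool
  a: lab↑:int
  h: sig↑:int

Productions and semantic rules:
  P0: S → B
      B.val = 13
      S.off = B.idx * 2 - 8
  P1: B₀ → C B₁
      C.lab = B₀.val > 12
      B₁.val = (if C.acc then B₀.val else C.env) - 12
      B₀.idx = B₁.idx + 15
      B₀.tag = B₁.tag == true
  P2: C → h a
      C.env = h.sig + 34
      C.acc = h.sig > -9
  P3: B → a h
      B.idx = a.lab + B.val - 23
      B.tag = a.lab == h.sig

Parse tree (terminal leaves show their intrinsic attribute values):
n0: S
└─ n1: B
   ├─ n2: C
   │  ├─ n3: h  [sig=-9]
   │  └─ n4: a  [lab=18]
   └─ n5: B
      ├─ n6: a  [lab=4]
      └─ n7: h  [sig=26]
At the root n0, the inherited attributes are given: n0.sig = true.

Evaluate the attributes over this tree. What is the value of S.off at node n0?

10

1. n0.sig = true  [given at root]
2. n1.val = 13  [13]
3. n2.lab = true  [B₀.val > 12]
4. n3.sig = -9  [terminal]
5. n4.lab = 18  [terminal]
6. n2.env = 25  [h.sig + 34]
7. n2.acc = false  [h.sig > -9]
8. n5.val = 13  [(if C.acc then B₀.val else C.env) - 12]
9. n6.lab = 4  [terminal]
10. n7.sig = 26  [terminal]
11. n5.idx = -6  [a.lab + B.val - 23]
12. n5.tag = false  [a.lab == h.sig]
13. n1.idx = 9  [B₁.idx + 15]
14. n1.tag = false  [B₁.tag == true]
15. n0.off = 10  [B.idx * 2 - 8]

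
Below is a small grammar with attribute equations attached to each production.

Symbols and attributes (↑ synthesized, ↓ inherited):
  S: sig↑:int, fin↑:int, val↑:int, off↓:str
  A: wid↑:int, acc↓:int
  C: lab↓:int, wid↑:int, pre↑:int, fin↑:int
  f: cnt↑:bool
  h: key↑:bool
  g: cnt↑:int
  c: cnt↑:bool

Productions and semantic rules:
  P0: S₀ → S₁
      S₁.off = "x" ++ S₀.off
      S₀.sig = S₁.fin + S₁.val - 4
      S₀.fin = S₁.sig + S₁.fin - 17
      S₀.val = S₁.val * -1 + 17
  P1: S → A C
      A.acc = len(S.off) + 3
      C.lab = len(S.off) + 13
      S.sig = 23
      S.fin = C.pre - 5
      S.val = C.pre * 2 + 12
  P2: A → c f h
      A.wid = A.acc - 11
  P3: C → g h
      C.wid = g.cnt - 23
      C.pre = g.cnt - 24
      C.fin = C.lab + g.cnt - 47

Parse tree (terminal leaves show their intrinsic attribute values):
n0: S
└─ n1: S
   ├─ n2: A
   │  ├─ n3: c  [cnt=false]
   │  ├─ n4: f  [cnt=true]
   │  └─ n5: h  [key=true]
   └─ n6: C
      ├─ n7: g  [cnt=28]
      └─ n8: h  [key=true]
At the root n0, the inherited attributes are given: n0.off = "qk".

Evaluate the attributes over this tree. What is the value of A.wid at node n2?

1. n0.off = "qk"  [given at root]
2. n1.off = "xqk"  ["x" ++ S₀.off]
3. n2.acc = 6  [len(S.off) + 3]
4. n3.cnt = false  [terminal]
5. n4.cnt = true  [terminal]
6. n5.key = true  [terminal]
7. n2.wid = -5  [A.acc - 11]
8. n6.lab = 16  [len(S.off) + 13]
9. n7.cnt = 28  [terminal]
10. n8.key = true  [terminal]
11. n6.wid = 5  [g.cnt - 23]
12. n6.pre = 4  [g.cnt - 24]
13. n6.fin = -3  [C.lab + g.cnt - 47]
14. n1.sig = 23  [23]
15. n1.fin = -1  [C.pre - 5]
16. n1.val = 20  [C.pre * 2 + 12]
17. n0.sig = 15  [S₁.fin + S₁.val - 4]
18. n0.fin = 5  [S₁.sig + S₁.fin - 17]
19. n0.val = -3  [S₁.val * -1 + 17]

-5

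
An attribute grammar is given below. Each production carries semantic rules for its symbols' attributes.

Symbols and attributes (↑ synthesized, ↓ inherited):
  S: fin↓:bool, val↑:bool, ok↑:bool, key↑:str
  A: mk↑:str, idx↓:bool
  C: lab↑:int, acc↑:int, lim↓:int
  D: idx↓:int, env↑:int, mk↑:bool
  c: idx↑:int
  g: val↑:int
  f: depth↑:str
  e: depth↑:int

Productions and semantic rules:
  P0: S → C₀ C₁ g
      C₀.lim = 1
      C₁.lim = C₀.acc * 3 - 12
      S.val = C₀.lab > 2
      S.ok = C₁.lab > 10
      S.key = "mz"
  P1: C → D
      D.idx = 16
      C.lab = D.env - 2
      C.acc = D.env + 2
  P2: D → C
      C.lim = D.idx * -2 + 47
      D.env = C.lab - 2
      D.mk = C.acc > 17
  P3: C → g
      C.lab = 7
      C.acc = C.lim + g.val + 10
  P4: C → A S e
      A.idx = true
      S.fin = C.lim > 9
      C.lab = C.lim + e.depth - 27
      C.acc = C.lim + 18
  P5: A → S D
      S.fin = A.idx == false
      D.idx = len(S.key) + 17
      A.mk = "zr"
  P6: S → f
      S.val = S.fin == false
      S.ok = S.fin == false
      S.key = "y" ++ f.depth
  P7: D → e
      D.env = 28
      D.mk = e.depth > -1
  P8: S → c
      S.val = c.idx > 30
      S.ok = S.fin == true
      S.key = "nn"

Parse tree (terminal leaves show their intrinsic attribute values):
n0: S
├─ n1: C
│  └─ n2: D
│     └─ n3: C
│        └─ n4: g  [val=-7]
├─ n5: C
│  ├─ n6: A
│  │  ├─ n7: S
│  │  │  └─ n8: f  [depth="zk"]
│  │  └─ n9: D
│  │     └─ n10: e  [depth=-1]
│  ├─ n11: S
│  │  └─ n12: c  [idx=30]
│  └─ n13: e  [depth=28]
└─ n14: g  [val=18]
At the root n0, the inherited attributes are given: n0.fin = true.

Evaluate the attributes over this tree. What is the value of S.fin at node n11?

1. n0.fin = true  [given at root]
2. n1.lim = 1  [1]
3. n2.idx = 16  [16]
4. n3.lim = 15  [D.idx * -2 + 47]
5. n4.val = -7  [terminal]
6. n3.lab = 7  [7]
7. n3.acc = 18  [C.lim + g.val + 10]
8. n2.env = 5  [C.lab - 2]
9. n2.mk = true  [C.acc > 17]
10. n1.lab = 3  [D.env - 2]
11. n1.acc = 7  [D.env + 2]
12. n5.lim = 9  [C₀.acc * 3 - 12]
13. n6.idx = true  [true]
14. n7.fin = false  [A.idx == false]
15. n8.depth = "zk"  [terminal]
16. n7.val = true  [S.fin == false]
17. n7.ok = true  [S.fin == false]
18. n7.key = "yzk"  ["y" ++ f.depth]
19. n9.idx = 20  [len(S.key) + 17]
20. n10.depth = -1  [terminal]
21. n9.env = 28  [28]
22. n9.mk = false  [e.depth > -1]
23. n6.mk = "zr"  ["zr"]
24. n11.fin = false  [C.lim > 9]
25. n12.idx = 30  [terminal]
26. n11.val = false  [c.idx > 30]
27. n11.ok = false  [S.fin == true]
28. n11.key = "nn"  ["nn"]
29. n13.depth = 28  [terminal]
30. n5.lab = 10  [C.lim + e.depth - 27]
31. n5.acc = 27  [C.lim + 18]
32. n14.val = 18  [terminal]
33. n0.val = true  [C₀.lab > 2]
34. n0.ok = false  [C₁.lab > 10]
35. n0.key = "mz"  ["mz"]

false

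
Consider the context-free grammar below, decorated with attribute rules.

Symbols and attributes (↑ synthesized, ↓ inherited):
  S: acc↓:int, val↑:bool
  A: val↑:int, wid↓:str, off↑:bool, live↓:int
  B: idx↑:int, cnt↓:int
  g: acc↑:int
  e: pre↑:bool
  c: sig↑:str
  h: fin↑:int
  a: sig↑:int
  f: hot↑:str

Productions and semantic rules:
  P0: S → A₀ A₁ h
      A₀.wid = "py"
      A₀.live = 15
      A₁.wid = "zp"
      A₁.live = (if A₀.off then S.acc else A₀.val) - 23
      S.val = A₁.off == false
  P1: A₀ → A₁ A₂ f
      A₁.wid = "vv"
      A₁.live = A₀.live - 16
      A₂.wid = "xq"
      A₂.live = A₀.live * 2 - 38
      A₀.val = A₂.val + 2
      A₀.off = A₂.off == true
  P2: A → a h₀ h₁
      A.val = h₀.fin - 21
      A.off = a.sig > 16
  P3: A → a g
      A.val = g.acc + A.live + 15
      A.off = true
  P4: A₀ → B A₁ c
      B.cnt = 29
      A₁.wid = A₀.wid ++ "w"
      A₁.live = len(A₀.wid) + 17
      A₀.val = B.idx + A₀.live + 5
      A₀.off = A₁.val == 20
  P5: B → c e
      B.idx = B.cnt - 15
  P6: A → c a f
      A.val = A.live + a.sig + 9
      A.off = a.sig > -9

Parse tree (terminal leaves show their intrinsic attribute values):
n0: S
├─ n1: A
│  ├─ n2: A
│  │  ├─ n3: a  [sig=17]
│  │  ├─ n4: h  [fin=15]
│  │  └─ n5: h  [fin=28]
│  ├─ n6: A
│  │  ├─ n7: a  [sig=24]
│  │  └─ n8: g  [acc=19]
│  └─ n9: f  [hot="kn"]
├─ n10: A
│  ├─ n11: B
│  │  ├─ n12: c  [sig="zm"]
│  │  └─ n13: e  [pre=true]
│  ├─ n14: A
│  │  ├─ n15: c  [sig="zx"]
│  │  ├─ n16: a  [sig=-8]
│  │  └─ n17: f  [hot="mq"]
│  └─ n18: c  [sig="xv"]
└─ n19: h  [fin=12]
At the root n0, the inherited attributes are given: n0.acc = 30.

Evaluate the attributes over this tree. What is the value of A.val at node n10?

26

1. n0.acc = 30  [given at root]
2. n1.wid = "py"  ["py"]
3. n1.live = 15  [15]
4. n2.wid = "vv"  ["vv"]
5. n2.live = -1  [A₀.live - 16]
6. n3.sig = 17  [terminal]
7. n4.fin = 15  [terminal]
8. n5.fin = 28  [terminal]
9. n2.val = -6  [h₀.fin - 21]
10. n2.off = true  [a.sig > 16]
11. n6.wid = "xq"  ["xq"]
12. n6.live = -8  [A₀.live * 2 - 38]
13. n7.sig = 24  [terminal]
14. n8.acc = 19  [terminal]
15. n6.val = 26  [g.acc + A.live + 15]
16. n6.off = true  [true]
17. n9.hot = "kn"  [terminal]
18. n1.val = 28  [A₂.val + 2]
19. n1.off = true  [A₂.off == true]
20. n10.wid = "zp"  ["zp"]
21. n10.live = 7  [(if A₀.off then S.acc else A₀.val) - 23]
22. n11.cnt = 29  [29]
23. n12.sig = "zm"  [terminal]
24. n13.pre = true  [terminal]
25. n11.idx = 14  [B.cnt - 15]
26. n14.wid = "zpw"  [A₀.wid ++ "w"]
27. n14.live = 19  [len(A₀.wid) + 17]
28. n15.sig = "zx"  [terminal]
29. n16.sig = -8  [terminal]
30. n17.hot = "mq"  [terminal]
31. n14.val = 20  [A.live + a.sig + 9]
32. n14.off = true  [a.sig > -9]
33. n18.sig = "xv"  [terminal]
34. n10.val = 26  [B.idx + A₀.live + 5]
35. n10.off = true  [A₁.val == 20]
36. n19.fin = 12  [terminal]
37. n0.val = false  [A₁.off == false]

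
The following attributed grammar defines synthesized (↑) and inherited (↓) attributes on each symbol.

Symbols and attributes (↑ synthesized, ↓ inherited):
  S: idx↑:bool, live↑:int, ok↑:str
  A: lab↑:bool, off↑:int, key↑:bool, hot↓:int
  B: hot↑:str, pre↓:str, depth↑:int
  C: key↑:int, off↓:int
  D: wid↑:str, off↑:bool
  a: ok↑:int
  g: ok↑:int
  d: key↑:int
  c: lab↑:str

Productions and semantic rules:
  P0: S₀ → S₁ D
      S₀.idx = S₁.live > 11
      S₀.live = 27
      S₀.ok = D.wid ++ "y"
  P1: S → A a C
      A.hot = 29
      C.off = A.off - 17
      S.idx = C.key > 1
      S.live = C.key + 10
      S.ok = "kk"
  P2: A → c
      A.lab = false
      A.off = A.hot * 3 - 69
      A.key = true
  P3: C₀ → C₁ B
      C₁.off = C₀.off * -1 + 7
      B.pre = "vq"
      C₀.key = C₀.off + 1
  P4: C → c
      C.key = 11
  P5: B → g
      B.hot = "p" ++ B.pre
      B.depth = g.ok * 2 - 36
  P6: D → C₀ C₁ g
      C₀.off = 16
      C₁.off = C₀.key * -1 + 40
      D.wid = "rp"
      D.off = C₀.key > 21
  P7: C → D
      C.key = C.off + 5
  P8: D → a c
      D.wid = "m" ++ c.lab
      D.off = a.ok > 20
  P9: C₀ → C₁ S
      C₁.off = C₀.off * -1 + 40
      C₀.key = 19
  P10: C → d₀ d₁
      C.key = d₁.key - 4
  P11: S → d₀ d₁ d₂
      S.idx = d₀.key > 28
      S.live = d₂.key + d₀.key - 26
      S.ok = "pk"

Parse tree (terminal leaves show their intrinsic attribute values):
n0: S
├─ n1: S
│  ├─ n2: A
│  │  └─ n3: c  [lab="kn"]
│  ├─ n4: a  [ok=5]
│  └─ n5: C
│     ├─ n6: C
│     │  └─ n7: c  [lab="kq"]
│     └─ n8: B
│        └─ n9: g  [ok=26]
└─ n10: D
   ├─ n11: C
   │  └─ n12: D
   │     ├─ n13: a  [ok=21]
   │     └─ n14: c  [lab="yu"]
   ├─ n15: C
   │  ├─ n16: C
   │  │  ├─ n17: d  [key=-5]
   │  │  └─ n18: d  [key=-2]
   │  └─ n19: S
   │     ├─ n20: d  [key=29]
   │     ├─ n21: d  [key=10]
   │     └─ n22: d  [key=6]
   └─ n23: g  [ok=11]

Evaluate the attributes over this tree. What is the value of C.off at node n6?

6

1. n2.hot = 29  [29]
2. n3.lab = "kn"  [terminal]
3. n2.lab = false  [false]
4. n2.off = 18  [A.hot * 3 - 69]
5. n2.key = true  [true]
6. n4.ok = 5  [terminal]
7. n5.off = 1  [A.off - 17]
8. n6.off = 6  [C₀.off * -1 + 7]
9. n7.lab = "kq"  [terminal]
10. n6.key = 11  [11]
11. n8.pre = "vq"  ["vq"]
12. n9.ok = 26  [terminal]
13. n8.hot = "pvq"  ["p" ++ B.pre]
14. n8.depth = 16  [g.ok * 2 - 36]
15. n5.key = 2  [C₀.off + 1]
16. n1.idx = true  [C.key > 1]
17. n1.live = 12  [C.key + 10]
18. n1.ok = "kk"  ["kk"]
19. n11.off = 16  [16]
20. n13.ok = 21  [terminal]
21. n14.lab = "yu"  [terminal]
22. n12.wid = "myu"  ["m" ++ c.lab]
23. n12.off = true  [a.ok > 20]
24. n11.key = 21  [C.off + 5]
25. n15.off = 19  [C₀.key * -1 + 40]
26. n16.off = 21  [C₀.off * -1 + 40]
27. n17.key = -5  [terminal]
28. n18.key = -2  [terminal]
29. n16.key = -6  [d₁.key - 4]
30. n20.key = 29  [terminal]
31. n21.key = 10  [terminal]
32. n22.key = 6  [terminal]
33. n19.idx = true  [d₀.key > 28]
34. n19.live = 9  [d₂.key + d₀.key - 26]
35. n19.ok = "pk"  ["pk"]
36. n15.key = 19  [19]
37. n23.ok = 11  [terminal]
38. n10.wid = "rp"  ["rp"]
39. n10.off = false  [C₀.key > 21]
40. n0.idx = true  [S₁.live > 11]
41. n0.live = 27  [27]
42. n0.ok = "rpy"  [D.wid ++ "y"]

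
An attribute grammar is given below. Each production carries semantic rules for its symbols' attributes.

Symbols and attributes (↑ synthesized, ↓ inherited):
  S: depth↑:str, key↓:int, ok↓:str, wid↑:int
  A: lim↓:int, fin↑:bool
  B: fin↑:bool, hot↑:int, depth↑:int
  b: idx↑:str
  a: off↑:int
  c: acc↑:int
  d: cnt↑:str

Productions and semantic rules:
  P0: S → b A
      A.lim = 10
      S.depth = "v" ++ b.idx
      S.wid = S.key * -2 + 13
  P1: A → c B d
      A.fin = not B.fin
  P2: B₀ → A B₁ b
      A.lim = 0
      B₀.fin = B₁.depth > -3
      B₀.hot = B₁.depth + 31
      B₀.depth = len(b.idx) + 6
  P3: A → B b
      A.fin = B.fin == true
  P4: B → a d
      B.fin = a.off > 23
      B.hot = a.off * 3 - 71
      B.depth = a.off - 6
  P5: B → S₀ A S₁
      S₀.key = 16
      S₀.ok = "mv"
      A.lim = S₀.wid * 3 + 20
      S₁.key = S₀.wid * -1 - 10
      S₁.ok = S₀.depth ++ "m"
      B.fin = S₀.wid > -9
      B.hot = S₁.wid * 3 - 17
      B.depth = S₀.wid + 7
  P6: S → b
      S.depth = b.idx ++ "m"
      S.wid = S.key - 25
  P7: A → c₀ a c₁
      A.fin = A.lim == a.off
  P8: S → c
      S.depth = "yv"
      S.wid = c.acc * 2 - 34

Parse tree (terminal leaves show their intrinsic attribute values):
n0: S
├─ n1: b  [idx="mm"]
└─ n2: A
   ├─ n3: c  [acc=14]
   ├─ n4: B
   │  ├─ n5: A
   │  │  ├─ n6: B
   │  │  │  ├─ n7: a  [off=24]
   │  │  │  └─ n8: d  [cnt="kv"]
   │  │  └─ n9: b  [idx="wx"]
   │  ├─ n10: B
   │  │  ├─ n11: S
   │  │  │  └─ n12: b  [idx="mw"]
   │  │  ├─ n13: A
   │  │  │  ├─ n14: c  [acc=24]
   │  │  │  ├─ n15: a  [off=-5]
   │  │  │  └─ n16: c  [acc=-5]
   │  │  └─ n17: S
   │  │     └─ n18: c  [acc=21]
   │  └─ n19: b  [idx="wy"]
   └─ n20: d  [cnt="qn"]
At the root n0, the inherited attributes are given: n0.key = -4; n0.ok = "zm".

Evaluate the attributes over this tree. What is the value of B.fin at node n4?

true

1. n0.key = -4  [given at root]
2. n0.ok = "zm"  [given at root]
3. n1.idx = "mm"  [terminal]
4. n2.lim = 10  [10]
5. n3.acc = 14  [terminal]
6. n5.lim = 0  [0]
7. n7.off = 24  [terminal]
8. n8.cnt = "kv"  [terminal]
9. n6.fin = true  [a.off > 23]
10. n6.hot = 1  [a.off * 3 - 71]
11. n6.depth = 18  [a.off - 6]
12. n9.idx = "wx"  [terminal]
13. n5.fin = true  [B.fin == true]
14. n11.key = 16  [16]
15. n11.ok = "mv"  ["mv"]
16. n12.idx = "mw"  [terminal]
17. n11.depth = "mwm"  [b.idx ++ "m"]
18. n11.wid = -9  [S.key - 25]
19. n13.lim = -7  [S₀.wid * 3 + 20]
20. n14.acc = 24  [terminal]
21. n15.off = -5  [terminal]
22. n16.acc = -5  [terminal]
23. n13.fin = false  [A.lim == a.off]
24. n17.key = -1  [S₀.wid * -1 - 10]
25. n17.ok = "mwmm"  [S₀.depth ++ "m"]
26. n18.acc = 21  [terminal]
27. n17.depth = "yv"  ["yv"]
28. n17.wid = 8  [c.acc * 2 - 34]
29. n10.fin = false  [S₀.wid > -9]
30. n10.hot = 7  [S₁.wid * 3 - 17]
31. n10.depth = -2  [S₀.wid + 7]
32. n19.idx = "wy"  [terminal]
33. n4.fin = true  [B₁.depth > -3]
34. n4.hot = 29  [B₁.depth + 31]
35. n4.depth = 8  [len(b.idx) + 6]
36. n20.cnt = "qn"  [terminal]
37. n2.fin = false  [not B.fin]
38. n0.depth = "vmm"  ["v" ++ b.idx]
39. n0.wid = 21  [S.key * -2 + 13]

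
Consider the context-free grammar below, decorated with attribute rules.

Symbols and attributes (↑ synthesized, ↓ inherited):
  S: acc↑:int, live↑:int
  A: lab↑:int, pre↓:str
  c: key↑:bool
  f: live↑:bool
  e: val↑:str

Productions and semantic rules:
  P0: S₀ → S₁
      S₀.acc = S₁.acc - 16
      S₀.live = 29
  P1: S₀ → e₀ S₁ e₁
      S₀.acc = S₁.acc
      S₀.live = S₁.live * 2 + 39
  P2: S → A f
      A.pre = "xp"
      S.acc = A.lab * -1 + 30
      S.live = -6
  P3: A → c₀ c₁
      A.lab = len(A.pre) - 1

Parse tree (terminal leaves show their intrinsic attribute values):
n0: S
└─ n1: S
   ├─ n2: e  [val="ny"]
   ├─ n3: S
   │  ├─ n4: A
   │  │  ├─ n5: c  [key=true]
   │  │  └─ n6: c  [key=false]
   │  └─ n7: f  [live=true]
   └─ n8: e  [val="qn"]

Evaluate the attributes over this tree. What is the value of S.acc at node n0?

1. n2.val = "ny"  [terminal]
2. n4.pre = "xp"  ["xp"]
3. n5.key = true  [terminal]
4. n6.key = false  [terminal]
5. n4.lab = 1  [len(A.pre) - 1]
6. n7.live = true  [terminal]
7. n3.acc = 29  [A.lab * -1 + 30]
8. n3.live = -6  [-6]
9. n8.val = "qn"  [terminal]
10. n1.acc = 29  [S₁.acc]
11. n1.live = 27  [S₁.live * 2 + 39]
12. n0.acc = 13  [S₁.acc - 16]
13. n0.live = 29  [29]

13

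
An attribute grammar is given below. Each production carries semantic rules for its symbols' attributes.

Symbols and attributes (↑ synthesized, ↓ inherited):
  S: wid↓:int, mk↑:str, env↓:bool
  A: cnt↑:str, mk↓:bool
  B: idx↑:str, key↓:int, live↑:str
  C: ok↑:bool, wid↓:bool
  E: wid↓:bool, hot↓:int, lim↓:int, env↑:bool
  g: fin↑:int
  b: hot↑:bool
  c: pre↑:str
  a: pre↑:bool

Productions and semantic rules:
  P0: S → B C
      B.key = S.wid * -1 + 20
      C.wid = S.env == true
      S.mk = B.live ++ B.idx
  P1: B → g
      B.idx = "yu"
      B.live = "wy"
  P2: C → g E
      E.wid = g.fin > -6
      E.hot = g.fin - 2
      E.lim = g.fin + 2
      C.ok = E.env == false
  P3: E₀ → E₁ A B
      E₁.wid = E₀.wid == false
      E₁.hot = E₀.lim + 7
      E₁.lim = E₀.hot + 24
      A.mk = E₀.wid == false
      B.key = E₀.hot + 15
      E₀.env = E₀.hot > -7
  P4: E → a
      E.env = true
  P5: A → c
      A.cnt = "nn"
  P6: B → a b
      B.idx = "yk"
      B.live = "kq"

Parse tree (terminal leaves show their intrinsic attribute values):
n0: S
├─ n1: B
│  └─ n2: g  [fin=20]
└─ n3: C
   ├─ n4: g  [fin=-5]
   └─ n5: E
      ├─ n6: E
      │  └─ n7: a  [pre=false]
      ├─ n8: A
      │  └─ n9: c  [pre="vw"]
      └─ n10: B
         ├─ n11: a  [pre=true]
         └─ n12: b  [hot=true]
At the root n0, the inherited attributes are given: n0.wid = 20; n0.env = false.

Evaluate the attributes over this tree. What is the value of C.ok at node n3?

1. n0.wid = 20  [given at root]
2. n0.env = false  [given at root]
3. n1.key = 0  [S.wid * -1 + 20]
4. n2.fin = 20  [terminal]
5. n1.idx = "yu"  ["yu"]
6. n1.live = "wy"  ["wy"]
7. n3.wid = false  [S.env == true]
8. n4.fin = -5  [terminal]
9. n5.wid = true  [g.fin > -6]
10. n5.hot = -7  [g.fin - 2]
11. n5.lim = -3  [g.fin + 2]
12. n6.wid = false  [E₀.wid == false]
13. n6.hot = 4  [E₀.lim + 7]
14. n6.lim = 17  [E₀.hot + 24]
15. n7.pre = false  [terminal]
16. n6.env = true  [true]
17. n8.mk = false  [E₀.wid == false]
18. n9.pre = "vw"  [terminal]
19. n8.cnt = "nn"  ["nn"]
20. n10.key = 8  [E₀.hot + 15]
21. n11.pre = true  [terminal]
22. n12.hot = true  [terminal]
23. n10.idx = "yk"  ["yk"]
24. n10.live = "kq"  ["kq"]
25. n5.env = false  [E₀.hot > -7]
26. n3.ok = true  [E.env == false]
27. n0.mk = "wyyu"  [B.live ++ B.idx]

true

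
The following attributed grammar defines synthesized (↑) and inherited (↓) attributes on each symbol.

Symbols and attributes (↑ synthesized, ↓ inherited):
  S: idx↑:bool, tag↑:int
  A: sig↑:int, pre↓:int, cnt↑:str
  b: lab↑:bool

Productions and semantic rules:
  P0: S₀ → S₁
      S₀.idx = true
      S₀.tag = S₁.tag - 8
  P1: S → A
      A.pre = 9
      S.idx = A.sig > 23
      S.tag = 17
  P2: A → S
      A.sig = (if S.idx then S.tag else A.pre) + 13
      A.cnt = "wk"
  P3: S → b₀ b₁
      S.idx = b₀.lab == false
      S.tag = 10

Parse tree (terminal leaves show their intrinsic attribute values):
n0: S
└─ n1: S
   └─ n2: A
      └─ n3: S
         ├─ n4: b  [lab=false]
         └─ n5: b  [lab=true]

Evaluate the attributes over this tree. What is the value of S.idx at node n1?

false

1. n2.pre = 9  [9]
2. n4.lab = false  [terminal]
3. n5.lab = true  [terminal]
4. n3.idx = true  [b₀.lab == false]
5. n3.tag = 10  [10]
6. n2.sig = 23  [(if S.idx then S.tag else A.pre) + 13]
7. n2.cnt = "wk"  ["wk"]
8. n1.idx = false  [A.sig > 23]
9. n1.tag = 17  [17]
10. n0.idx = true  [true]
11. n0.tag = 9  [S₁.tag - 8]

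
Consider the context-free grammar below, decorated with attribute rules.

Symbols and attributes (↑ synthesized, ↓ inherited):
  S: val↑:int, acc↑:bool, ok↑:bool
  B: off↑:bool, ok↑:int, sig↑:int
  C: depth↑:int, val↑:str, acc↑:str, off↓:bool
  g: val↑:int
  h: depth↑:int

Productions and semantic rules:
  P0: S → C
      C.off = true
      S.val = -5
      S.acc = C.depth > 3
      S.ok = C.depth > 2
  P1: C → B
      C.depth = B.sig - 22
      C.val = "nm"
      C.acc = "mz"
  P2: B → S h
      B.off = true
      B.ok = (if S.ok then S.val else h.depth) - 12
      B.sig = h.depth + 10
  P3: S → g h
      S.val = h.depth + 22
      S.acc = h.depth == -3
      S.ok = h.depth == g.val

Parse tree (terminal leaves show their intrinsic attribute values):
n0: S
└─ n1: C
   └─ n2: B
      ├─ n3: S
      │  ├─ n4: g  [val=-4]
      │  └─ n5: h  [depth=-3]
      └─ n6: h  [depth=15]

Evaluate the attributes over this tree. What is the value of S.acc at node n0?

1. n1.off = true  [true]
2. n4.val = -4  [terminal]
3. n5.depth = -3  [terminal]
4. n3.val = 19  [h.depth + 22]
5. n3.acc = true  [h.depth == -3]
6. n3.ok = false  [h.depth == g.val]
7. n6.depth = 15  [terminal]
8. n2.off = true  [true]
9. n2.ok = 3  [(if S.ok then S.val else h.depth) - 12]
10. n2.sig = 25  [h.depth + 10]
11. n1.depth = 3  [B.sig - 22]
12. n1.val = "nm"  ["nm"]
13. n1.acc = "mz"  ["mz"]
14. n0.val = -5  [-5]
15. n0.acc = false  [C.depth > 3]
16. n0.ok = true  [C.depth > 2]

false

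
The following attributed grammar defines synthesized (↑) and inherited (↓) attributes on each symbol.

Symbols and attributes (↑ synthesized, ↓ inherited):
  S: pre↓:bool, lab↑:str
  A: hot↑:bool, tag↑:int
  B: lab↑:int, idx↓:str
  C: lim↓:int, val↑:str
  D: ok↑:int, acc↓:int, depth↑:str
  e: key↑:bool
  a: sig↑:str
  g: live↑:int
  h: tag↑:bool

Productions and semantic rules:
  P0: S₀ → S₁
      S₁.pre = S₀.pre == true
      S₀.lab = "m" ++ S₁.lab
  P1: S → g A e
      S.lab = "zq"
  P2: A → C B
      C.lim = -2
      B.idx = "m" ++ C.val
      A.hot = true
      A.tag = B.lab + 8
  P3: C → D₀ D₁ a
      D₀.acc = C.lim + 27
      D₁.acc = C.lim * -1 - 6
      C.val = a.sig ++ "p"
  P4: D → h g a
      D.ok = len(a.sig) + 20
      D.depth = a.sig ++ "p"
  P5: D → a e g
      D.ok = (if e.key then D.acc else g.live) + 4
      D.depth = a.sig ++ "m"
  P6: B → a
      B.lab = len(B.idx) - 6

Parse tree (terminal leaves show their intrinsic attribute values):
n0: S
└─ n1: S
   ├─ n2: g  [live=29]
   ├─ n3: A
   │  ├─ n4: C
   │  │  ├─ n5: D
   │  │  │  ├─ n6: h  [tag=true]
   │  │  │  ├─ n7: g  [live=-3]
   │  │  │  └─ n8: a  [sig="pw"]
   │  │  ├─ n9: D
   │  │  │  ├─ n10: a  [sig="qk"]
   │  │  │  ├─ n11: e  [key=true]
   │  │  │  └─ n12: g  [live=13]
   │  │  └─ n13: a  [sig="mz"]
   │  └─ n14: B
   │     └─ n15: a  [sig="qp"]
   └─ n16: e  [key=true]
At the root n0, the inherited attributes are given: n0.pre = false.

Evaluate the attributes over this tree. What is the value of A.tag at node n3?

1. n0.pre = false  [given at root]
2. n1.pre = false  [S₀.pre == true]
3. n2.live = 29  [terminal]
4. n4.lim = -2  [-2]
5. n5.acc = 25  [C.lim + 27]
6. n6.tag = true  [terminal]
7. n7.live = -3  [terminal]
8. n8.sig = "pw"  [terminal]
9. n5.ok = 22  [len(a.sig) + 20]
10. n5.depth = "pwp"  [a.sig ++ "p"]
11. n9.acc = -4  [C.lim * -1 - 6]
12. n10.sig = "qk"  [terminal]
13. n11.key = true  [terminal]
14. n12.live = 13  [terminal]
15. n9.ok = 0  [(if e.key then D.acc else g.live) + 4]
16. n9.depth = "qkm"  [a.sig ++ "m"]
17. n13.sig = "mz"  [terminal]
18. n4.val = "mzp"  [a.sig ++ "p"]
19. n14.idx = "mmzp"  ["m" ++ C.val]
20. n15.sig = "qp"  [terminal]
21. n14.lab = -2  [len(B.idx) - 6]
22. n3.hot = true  [true]
23. n3.tag = 6  [B.lab + 8]
24. n16.key = true  [terminal]
25. n1.lab = "zq"  ["zq"]
26. n0.lab = "mzq"  ["m" ++ S₁.lab]

6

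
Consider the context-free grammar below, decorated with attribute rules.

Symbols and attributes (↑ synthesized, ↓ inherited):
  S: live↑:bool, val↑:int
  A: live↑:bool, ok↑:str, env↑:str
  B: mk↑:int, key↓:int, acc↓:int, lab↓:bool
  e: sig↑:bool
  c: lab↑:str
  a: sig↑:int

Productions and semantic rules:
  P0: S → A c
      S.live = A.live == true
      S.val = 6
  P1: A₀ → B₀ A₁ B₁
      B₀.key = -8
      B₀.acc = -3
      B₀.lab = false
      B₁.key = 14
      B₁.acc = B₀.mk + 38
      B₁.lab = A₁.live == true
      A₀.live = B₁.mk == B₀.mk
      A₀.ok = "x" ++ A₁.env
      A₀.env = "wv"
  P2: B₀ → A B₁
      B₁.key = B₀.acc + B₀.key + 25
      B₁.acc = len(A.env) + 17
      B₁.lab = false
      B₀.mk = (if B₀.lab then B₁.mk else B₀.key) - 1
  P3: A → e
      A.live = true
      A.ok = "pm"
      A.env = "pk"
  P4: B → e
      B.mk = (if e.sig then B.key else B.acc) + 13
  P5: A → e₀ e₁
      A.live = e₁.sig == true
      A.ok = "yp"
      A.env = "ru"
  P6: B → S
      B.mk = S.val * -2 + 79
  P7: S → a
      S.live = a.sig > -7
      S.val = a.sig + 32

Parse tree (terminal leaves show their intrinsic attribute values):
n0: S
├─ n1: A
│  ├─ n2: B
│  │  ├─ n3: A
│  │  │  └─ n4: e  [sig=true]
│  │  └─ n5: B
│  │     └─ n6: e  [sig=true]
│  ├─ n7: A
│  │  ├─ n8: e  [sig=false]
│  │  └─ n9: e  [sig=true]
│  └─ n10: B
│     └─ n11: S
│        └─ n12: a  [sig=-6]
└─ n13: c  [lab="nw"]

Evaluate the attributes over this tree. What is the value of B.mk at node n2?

-9

1. n2.key = -8  [-8]
2. n2.acc = -3  [-3]
3. n2.lab = false  [false]
4. n4.sig = true  [terminal]
5. n3.live = true  [true]
6. n3.ok = "pm"  ["pm"]
7. n3.env = "pk"  ["pk"]
8. n5.key = 14  [B₀.acc + B₀.key + 25]
9. n5.acc = 19  [len(A.env) + 17]
10. n5.lab = false  [false]
11. n6.sig = true  [terminal]
12. n5.mk = 27  [(if e.sig then B.key else B.acc) + 13]
13. n2.mk = -9  [(if B₀.lab then B₁.mk else B₀.key) - 1]
14. n8.sig = false  [terminal]
15. n9.sig = true  [terminal]
16. n7.live = true  [e₁.sig == true]
17. n7.ok = "yp"  ["yp"]
18. n7.env = "ru"  ["ru"]
19. n10.key = 14  [14]
20. n10.acc = 29  [B₀.mk + 38]
21. n10.lab = true  [A₁.live == true]
22. n12.sig = -6  [terminal]
23. n11.live = true  [a.sig > -7]
24. n11.val = 26  [a.sig + 32]
25. n10.mk = 27  [S.val * -2 + 79]
26. n1.live = false  [B₁.mk == B₀.mk]
27. n1.ok = "xru"  ["x" ++ A₁.env]
28. n1.env = "wv"  ["wv"]
29. n13.lab = "nw"  [terminal]
30. n0.live = false  [A.live == true]
31. n0.val = 6  [6]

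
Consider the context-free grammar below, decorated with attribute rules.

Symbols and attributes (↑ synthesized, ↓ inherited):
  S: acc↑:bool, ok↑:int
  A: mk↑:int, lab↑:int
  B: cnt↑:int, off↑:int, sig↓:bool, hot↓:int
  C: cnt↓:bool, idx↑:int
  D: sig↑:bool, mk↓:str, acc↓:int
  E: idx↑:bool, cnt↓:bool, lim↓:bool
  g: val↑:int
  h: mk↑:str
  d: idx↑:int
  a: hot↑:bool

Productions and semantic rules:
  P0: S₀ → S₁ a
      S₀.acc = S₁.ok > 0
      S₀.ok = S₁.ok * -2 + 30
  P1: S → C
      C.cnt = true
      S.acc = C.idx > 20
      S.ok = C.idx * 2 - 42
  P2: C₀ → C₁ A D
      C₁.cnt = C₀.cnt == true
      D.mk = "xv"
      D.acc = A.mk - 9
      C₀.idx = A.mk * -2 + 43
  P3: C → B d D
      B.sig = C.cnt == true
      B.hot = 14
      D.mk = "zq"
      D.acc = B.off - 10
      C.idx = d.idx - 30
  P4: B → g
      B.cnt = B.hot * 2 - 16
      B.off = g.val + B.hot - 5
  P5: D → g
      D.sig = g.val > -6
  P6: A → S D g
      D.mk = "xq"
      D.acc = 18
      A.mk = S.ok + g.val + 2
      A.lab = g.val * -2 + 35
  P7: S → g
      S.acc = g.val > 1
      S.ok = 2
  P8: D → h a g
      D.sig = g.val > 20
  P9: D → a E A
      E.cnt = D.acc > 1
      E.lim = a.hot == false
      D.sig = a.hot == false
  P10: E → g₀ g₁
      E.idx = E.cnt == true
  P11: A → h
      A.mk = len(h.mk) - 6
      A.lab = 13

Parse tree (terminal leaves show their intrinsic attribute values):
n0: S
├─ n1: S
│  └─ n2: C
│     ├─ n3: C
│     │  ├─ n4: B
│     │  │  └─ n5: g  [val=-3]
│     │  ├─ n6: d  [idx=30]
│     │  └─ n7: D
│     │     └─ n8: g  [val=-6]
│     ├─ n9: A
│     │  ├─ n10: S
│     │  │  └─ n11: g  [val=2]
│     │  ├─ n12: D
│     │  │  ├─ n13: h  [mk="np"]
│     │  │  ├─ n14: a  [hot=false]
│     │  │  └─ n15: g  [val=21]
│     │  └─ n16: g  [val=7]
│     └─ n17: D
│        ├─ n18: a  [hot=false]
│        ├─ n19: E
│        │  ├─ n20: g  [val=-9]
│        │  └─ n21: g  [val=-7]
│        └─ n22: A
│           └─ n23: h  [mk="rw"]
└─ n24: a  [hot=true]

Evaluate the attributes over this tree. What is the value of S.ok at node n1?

1. n2.cnt = true  [true]
2. n3.cnt = true  [C₀.cnt == true]
3. n4.sig = true  [C.cnt == true]
4. n4.hot = 14  [14]
5. n5.val = -3  [terminal]
6. n4.cnt = 12  [B.hot * 2 - 16]
7. n4.off = 6  [g.val + B.hot - 5]
8. n6.idx = 30  [terminal]
9. n7.mk = "zq"  ["zq"]
10. n7.acc = -4  [B.off - 10]
11. n8.val = -6  [terminal]
12. n7.sig = false  [g.val > -6]
13. n3.idx = 0  [d.idx - 30]
14. n11.val = 2  [terminal]
15. n10.acc = true  [g.val > 1]
16. n10.ok = 2  [2]
17. n12.mk = "xq"  ["xq"]
18. n12.acc = 18  [18]
19. n13.mk = "np"  [terminal]
20. n14.hot = false  [terminal]
21. n15.val = 21  [terminal]
22. n12.sig = true  [g.val > 20]
23. n16.val = 7  [terminal]
24. n9.mk = 11  [S.ok + g.val + 2]
25. n9.lab = 21  [g.val * -2 + 35]
26. n17.mk = "xv"  ["xv"]
27. n17.acc = 2  [A.mk - 9]
28. n18.hot = false  [terminal]
29. n19.cnt = true  [D.acc > 1]
30. n19.lim = true  [a.hot == false]
31. n20.val = -9  [terminal]
32. n21.val = -7  [terminal]
33. n19.idx = true  [E.cnt == true]
34. n23.mk = "rw"  [terminal]
35. n22.mk = -4  [len(h.mk) - 6]
36. n22.lab = 13  [13]
37. n17.sig = true  [a.hot == false]
38. n2.idx = 21  [A.mk * -2 + 43]
39. n1.acc = true  [C.idx > 20]
40. n1.ok = 0  [C.idx * 2 - 42]
41. n24.hot = true  [terminal]
42. n0.acc = false  [S₁.ok > 0]
43. n0.ok = 30  [S₁.ok * -2 + 30]

0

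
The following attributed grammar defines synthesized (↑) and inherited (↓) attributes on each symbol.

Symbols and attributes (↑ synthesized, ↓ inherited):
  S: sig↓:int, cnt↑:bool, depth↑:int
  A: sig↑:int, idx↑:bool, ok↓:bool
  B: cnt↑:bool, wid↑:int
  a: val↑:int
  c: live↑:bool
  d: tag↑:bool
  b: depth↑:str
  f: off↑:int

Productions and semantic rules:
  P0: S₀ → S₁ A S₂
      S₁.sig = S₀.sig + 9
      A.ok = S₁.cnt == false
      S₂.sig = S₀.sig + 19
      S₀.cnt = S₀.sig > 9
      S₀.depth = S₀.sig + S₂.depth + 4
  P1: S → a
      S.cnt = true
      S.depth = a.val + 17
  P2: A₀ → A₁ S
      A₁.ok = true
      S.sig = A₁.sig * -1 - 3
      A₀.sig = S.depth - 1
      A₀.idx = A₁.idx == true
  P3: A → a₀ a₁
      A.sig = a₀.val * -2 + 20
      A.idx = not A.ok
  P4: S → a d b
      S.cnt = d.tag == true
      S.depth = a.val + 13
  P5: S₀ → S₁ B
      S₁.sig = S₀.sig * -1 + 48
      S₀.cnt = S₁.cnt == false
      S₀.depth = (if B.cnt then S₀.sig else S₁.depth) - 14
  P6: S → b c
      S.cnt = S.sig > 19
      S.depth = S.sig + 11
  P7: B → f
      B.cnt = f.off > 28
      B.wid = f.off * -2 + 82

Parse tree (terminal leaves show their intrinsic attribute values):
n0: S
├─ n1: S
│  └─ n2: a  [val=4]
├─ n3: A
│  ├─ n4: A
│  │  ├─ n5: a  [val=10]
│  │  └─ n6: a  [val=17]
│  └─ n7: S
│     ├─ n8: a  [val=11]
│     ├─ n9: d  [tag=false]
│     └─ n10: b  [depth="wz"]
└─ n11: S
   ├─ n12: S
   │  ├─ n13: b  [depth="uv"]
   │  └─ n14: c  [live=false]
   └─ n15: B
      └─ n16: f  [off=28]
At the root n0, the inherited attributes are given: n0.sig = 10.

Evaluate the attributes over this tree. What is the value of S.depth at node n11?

1. n0.sig = 10  [given at root]
2. n1.sig = 19  [S₀.sig + 9]
3. n2.val = 4  [terminal]
4. n1.cnt = true  [true]
5. n1.depth = 21  [a.val + 17]
6. n3.ok = false  [S₁.cnt == false]
7. n4.ok = true  [true]
8. n5.val = 10  [terminal]
9. n6.val = 17  [terminal]
10. n4.sig = 0  [a₀.val * -2 + 20]
11. n4.idx = false  [not A.ok]
12. n7.sig = -3  [A₁.sig * -1 - 3]
13. n8.val = 11  [terminal]
14. n9.tag = false  [terminal]
15. n10.depth = "wz"  [terminal]
16. n7.cnt = false  [d.tag == true]
17. n7.depth = 24  [a.val + 13]
18. n3.sig = 23  [S.depth - 1]
19. n3.idx = false  [A₁.idx == true]
20. n11.sig = 29  [S₀.sig + 19]
21. n12.sig = 19  [S₀.sig * -1 + 48]
22. n13.depth = "uv"  [terminal]
23. n14.live = false  [terminal]
24. n12.cnt = false  [S.sig > 19]
25. n12.depth = 30  [S.sig + 11]
26. n16.off = 28  [terminal]
27. n15.cnt = false  [f.off > 28]
28. n15.wid = 26  [f.off * -2 + 82]
29. n11.cnt = true  [S₁.cnt == false]
30. n11.depth = 16  [(if B.cnt then S₀.sig else S₁.depth) - 14]
31. n0.cnt = true  [S₀.sig > 9]
32. n0.depth = 30  [S₀.sig + S₂.depth + 4]

16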